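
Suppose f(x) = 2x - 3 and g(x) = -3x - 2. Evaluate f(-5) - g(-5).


f(-5) = -13
g(-5) = 13
Difference = -26

-26


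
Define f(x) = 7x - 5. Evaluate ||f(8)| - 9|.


f(8) = 51
|51| = 51
|51 - 9| = 42

42


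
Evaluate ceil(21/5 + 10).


15


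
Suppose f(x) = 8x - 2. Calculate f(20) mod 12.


f(20) = 158
158 mod 12 = 2

2


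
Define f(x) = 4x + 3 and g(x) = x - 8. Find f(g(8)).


g(8) = 0
f(0) = 3

3


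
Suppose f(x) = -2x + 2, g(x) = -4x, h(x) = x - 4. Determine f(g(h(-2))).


h(-2) = -6
g(-6) = 24
f(24) = -46

-46


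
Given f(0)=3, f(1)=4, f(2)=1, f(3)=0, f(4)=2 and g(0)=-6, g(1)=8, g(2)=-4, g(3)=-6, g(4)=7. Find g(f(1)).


7


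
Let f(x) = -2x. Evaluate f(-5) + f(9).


f(-5) = 10
f(9) = -18
Sum = -8

-8


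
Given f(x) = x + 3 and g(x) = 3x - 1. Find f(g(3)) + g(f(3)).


f(g(3)) = 11
g(f(3)) = 17
Sum = 28

28


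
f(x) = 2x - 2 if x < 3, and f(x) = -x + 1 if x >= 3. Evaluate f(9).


9 satisfies x >= 3
f(9) = -8

-8


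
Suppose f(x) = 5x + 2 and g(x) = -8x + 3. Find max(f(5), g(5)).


f(5) = 27
g(5) = -37
max = 27

27


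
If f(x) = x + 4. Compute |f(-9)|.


f(-9) = -5
|-5| = 5

5


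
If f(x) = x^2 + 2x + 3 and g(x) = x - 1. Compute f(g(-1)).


g(-1) = -2
f(-2) = 1*(-2)^2 + 2*(-2) + 3 = 3

3


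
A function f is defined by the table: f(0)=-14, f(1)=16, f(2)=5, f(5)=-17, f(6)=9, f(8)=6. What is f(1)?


Reading from the table at x = 1

16


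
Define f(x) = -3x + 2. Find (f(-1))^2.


25


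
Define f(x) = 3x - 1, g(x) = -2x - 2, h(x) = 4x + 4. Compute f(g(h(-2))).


h(-2) = -4
g(-4) = 6
f(6) = 17

17


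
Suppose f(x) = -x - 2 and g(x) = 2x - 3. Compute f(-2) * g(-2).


f(-2) = 0
g(-2) = -7
Product = 0

0


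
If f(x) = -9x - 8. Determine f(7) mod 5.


4


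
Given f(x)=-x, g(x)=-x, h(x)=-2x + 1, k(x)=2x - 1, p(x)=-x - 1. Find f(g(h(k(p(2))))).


15


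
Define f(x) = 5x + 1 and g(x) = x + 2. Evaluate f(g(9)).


g(9) = 11
f(11) = 56

56


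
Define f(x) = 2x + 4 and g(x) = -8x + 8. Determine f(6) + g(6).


-24


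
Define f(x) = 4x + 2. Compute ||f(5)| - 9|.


f(5) = 22
|22| = 22
|22 - 9| = 13

13


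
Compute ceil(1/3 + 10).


1/3 = 0.3333
0.3333 + 10 = 10.3333
ceil(10.3333) = 11

11


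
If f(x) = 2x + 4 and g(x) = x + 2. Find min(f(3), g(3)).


f(3) = 10
g(3) = 5
min = 5

5


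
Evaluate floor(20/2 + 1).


20/2 = 10
10 + 1 = 11
floor(11) = 11

11


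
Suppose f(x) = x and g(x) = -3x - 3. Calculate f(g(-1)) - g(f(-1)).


f(g(-1)) = 0
g(f(-1)) = 0
Difference = 0

0


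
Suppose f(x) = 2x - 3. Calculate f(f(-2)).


f(-2) = -7
f(-7) = -17

-17


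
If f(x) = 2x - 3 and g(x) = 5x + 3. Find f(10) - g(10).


f(10) = 17
g(10) = 53
Difference = -36

-36


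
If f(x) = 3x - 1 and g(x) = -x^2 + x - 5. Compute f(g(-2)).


g(-2) = -11
f(-11) = -34

-34


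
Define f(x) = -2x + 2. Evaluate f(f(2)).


f(2) = -2
f(-2) = 6

6


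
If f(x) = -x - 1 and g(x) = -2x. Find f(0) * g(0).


f(0) = -1
g(0) = 0
Product = 0

0


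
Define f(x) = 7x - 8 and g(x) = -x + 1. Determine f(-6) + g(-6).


f(-6) = -50
g(-6) = 7
Sum = -43

-43


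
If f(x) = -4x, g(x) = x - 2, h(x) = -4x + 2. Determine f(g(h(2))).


h(2) = -6
g(-6) = -8
f(-8) = 32

32


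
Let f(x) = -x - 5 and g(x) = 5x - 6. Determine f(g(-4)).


g(-4) = -26
f(-26) = 21

21


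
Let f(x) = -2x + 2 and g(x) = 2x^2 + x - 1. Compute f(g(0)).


g(0) = -1
f(-1) = 4

4


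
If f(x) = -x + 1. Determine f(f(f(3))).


f(3) = -2
f(-2) = 3
f(3) = -2

-2


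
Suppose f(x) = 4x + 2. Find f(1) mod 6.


f(1) = 6
6 mod 6 = 0

0


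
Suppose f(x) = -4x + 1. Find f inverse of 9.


Solve -4x + 1 = 9
x = (9 - 1) / (-4) = -2

-2


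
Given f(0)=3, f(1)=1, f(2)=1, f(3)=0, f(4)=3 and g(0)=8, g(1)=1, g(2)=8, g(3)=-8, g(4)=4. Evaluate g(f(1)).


f(1) = 1
g(1) = 1

1


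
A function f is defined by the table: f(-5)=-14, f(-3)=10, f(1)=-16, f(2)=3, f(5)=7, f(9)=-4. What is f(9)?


Reading from the table at x = 9

-4


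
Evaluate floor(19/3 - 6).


19/3 = 6.3333
6.3333 - 6 = 0.3333
floor(0.3333) = 0

0


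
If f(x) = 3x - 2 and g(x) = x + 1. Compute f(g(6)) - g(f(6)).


f(g(6)) = 19
g(f(6)) = 17
Difference = 2

2


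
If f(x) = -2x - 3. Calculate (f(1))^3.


f(1) = -5
(-5)^3 = -125

-125


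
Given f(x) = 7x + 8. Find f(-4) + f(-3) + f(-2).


f(-4) = -20
f(-3) = -13
f(-2) = -6
Sum = -39

-39


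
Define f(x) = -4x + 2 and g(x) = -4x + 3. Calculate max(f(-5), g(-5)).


23


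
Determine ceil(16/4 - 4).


16/4 = 4
4 - 4 = 0
ceil(0) = 0

0


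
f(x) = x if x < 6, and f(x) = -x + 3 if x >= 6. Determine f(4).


4


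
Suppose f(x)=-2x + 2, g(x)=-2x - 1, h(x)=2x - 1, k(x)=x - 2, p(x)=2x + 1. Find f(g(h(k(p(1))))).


p(1) = 3
k(3) = 1
h(1) = 1
g(1) = -3
f(-3) = 8

8


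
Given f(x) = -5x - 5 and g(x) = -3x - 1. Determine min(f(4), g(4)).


f(4) = -25
g(4) = -13
min = -25

-25


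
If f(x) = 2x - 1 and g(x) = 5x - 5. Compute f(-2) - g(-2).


f(-2) = -5
g(-2) = -15
Difference = 10

10


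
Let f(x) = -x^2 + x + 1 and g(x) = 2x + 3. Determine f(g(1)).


g(1) = 5
f(5) = (-1)*(5)^2 + 1*(5) + 1 = -19

-19


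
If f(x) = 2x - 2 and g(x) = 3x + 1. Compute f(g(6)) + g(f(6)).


f(g(6)) = 36
g(f(6)) = 31
Sum = 67

67


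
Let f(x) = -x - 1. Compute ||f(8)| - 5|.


f(8) = -9
|-9| = 9
|9 - 5| = 4

4


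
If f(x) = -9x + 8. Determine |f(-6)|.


f(-6) = 62
|62| = 62

62


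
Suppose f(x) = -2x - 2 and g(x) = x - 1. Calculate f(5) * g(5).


f(5) = -12
g(5) = 4
Product = -48

-48


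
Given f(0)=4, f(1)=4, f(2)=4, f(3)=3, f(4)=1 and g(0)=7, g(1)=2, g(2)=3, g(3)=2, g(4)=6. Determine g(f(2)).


f(2) = 4
g(4) = 6

6


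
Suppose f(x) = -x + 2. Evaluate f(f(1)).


1


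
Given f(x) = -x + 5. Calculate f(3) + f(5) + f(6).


f(3) = 2
f(5) = 0
f(6) = -1
Sum = 1

1


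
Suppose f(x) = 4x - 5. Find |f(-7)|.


f(-7) = -33
|-33| = 33

33


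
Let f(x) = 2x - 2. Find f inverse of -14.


Solve 2x - 2 = -14
x = (-14 + 2) / 2 = -6

-6


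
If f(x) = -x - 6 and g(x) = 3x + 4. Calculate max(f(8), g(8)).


f(8) = -14
g(8) = 28
max = 28

28


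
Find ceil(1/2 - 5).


1/2 = 0.5
0.5 - 5 = -4.5
ceil(-4.5) = -4

-4


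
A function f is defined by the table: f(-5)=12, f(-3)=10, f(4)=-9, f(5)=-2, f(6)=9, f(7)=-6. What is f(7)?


Reading from the table at x = 7

-6


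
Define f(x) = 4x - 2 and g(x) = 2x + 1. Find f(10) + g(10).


f(10) = 38
g(10) = 21
Sum = 59

59


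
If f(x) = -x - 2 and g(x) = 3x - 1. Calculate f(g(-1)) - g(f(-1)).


6


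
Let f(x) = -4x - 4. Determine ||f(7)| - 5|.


f(7) = -32
|-32| = 32
|32 - 5| = 27

27


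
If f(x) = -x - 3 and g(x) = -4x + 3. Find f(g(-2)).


g(-2) = 11
f(11) = -14

-14


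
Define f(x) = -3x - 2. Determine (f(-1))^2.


f(-1) = 1
(1)^2 = 1

1


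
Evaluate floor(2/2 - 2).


-1


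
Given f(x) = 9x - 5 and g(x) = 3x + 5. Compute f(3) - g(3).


f(3) = 22
g(3) = 14
Difference = 8

8


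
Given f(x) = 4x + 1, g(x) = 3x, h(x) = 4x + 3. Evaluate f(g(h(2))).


h(2) = 11
g(11) = 33
f(33) = 133

133


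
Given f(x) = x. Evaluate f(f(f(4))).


f(4) = 4
f(4) = 4
f(4) = 4

4


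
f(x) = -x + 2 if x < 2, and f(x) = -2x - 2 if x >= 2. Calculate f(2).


-6


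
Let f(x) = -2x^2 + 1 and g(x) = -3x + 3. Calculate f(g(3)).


-71


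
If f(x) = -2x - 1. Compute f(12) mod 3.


f(12) = -25
-25 mod 3 = 2

2


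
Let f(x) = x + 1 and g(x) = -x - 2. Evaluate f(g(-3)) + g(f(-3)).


f(g(-3)) = 2
g(f(-3)) = 0
Sum = 2

2


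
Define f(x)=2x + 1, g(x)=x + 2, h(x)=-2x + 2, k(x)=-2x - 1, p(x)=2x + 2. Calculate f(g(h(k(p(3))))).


p(3) = 8
k(8) = -17
h(-17) = 36
g(36) = 38
f(38) = 77

77


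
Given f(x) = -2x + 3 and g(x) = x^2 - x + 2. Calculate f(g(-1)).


g(-1) = 4
f(4) = -5

-5


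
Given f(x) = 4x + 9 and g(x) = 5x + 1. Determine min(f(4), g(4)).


f(4) = 25
g(4) = 21
min = 21

21


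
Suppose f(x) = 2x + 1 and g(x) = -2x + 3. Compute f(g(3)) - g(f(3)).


f(g(3)) = -5
g(f(3)) = -11
Difference = 6

6


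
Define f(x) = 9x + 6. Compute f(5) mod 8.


f(5) = 51
51 mod 8 = 3

3


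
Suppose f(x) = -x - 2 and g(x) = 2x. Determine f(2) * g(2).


f(2) = -4
g(2) = 4
Product = -16

-16


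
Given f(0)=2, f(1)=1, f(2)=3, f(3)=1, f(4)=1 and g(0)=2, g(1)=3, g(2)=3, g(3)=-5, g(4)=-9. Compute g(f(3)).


f(3) = 1
g(1) = 3

3


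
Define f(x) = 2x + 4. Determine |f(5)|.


f(5) = 14
|14| = 14

14


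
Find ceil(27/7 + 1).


27/7 = 3.8571
3.8571 + 1 = 4.8571
ceil(4.8571) = 5

5


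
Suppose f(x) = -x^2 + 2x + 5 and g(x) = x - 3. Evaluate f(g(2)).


g(2) = -1
f(-1) = (-1)*(-1)^2 + 2*(-1) + 5 = 2

2


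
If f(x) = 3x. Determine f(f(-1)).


-9


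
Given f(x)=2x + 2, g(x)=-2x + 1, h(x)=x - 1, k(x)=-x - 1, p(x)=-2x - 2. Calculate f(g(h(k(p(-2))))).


p(-2) = 2
k(2) = -3
h(-3) = -4
g(-4) = 9
f(9) = 20

20


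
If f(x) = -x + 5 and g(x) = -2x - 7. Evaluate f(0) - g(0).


f(0) = 5
g(0) = -7
Difference = 12

12


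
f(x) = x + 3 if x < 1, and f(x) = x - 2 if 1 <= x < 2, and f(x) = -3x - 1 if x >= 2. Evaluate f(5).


5 satisfies x >= 2
f(5) = -16

-16


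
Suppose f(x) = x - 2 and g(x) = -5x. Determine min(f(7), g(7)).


f(7) = 5
g(7) = -35
min = -35

-35


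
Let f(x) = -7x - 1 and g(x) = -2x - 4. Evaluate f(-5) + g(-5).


f(-5) = 34
g(-5) = 6
Sum = 40

40


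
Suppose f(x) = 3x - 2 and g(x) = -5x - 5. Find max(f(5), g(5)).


f(5) = 13
g(5) = -30
max = 13

13


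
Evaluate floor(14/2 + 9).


14/2 = 7
7 + 9 = 16
floor(16) = 16

16


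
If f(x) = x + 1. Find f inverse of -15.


Solve x + 1 = -15
x = (-15 - 1) / 1 = -16

-16


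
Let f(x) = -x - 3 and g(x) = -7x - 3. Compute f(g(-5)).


g(-5) = 32
f(32) = -35

-35


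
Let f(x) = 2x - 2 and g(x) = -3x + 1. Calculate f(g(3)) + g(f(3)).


f(g(3)) = -18
g(f(3)) = -11
Sum = -29

-29


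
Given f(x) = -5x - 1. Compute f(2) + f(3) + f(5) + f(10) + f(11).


f(2) = -11
f(3) = -16
f(5) = -26
f(10) = -51
f(11) = -56
Sum = -160

-160


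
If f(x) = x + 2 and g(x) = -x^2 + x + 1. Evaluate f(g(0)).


3


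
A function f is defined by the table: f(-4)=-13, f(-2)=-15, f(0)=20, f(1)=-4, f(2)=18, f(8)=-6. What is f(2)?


Reading from the table at x = 2

18


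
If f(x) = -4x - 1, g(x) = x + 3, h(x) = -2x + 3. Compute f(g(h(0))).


-25


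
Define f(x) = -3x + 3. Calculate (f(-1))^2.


f(-1) = 6
(6)^2 = 36

36


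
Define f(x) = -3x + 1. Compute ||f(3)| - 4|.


f(3) = -8
|-8| = 8
|8 - 4| = 4

4


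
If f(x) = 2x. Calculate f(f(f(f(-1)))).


f(-1) = -2
f(-2) = -4
f(-4) = -8
f(-8) = -16

-16


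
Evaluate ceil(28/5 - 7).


-1


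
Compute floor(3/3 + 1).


3/3 = 1
1 + 1 = 2
floor(2) = 2

2


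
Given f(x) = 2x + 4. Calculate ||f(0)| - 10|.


f(0) = 4
|4| = 4
|4 - 10| = 6

6


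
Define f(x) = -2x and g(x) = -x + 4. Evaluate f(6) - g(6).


-10


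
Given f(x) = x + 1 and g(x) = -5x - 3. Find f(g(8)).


g(8) = -43
f(-43) = -42

-42


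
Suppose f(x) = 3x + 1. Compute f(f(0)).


f(0) = 1
f(1) = 4

4


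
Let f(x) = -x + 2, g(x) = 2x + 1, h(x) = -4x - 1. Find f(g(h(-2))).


h(-2) = 7
g(7) = 15
f(15) = -13

-13


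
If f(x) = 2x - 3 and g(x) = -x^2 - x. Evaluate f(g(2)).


g(2) = -6
f(-6) = -15

-15


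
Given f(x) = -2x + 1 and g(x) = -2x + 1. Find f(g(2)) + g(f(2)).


f(g(2)) = 7
g(f(2)) = 7
Sum = 14

14


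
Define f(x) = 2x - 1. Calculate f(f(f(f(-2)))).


f(-2) = -5
f(-5) = -11
f(-11) = -23
f(-23) = -47

-47


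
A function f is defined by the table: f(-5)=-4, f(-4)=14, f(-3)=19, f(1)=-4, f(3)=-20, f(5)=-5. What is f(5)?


Reading from the table at x = 5

-5


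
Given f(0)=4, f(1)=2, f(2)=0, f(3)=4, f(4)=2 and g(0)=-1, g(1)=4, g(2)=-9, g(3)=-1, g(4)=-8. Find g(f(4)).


-9


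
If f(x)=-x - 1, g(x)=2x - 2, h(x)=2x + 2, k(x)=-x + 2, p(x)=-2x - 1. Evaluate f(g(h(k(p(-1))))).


p(-1) = 1
k(1) = 1
h(1) = 4
g(4) = 6
f(6) = -7

-7


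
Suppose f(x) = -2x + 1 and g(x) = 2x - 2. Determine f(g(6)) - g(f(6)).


5


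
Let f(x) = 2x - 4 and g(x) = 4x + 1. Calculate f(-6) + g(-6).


f(-6) = -16
g(-6) = -23
Sum = -39

-39


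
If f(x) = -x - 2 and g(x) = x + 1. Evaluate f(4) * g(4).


f(4) = -6
g(4) = 5
Product = -30

-30


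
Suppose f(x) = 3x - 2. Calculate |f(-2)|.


f(-2) = -8
|-8| = 8

8


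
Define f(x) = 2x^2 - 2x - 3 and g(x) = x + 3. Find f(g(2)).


g(2) = 5
f(5) = 2*(5)^2 - 2*(5) - 3 = 37

37


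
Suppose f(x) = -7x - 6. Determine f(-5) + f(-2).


f(-5) = 29
f(-2) = 8
Sum = 37

37


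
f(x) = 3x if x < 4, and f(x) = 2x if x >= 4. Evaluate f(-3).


-3 satisfies x < 4
f(-3) = -9

-9


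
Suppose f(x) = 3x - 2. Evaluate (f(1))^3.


f(1) = 1
(1)^3 = 1

1


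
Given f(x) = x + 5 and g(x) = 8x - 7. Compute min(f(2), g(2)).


f(2) = 7
g(2) = 9
min = 7

7


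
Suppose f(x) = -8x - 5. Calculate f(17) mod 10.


f(17) = -141
-141 mod 10 = 9

9


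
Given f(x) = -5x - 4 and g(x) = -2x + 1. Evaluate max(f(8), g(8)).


f(8) = -44
g(8) = -15
max = -15

-15


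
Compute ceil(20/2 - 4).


20/2 = 10
10 - 4 = 6
ceil(6) = 6

6


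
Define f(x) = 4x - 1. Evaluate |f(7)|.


f(7) = 27
|27| = 27

27


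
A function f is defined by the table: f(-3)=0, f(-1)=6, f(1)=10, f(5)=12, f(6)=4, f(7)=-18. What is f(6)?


Reading from the table at x = 6

4


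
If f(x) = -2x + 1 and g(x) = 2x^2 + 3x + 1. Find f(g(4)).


g(4) = 45
f(45) = -89

-89


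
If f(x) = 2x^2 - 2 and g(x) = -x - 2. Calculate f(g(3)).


48


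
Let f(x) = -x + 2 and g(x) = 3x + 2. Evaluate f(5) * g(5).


f(5) = -3
g(5) = 17
Product = -51

-51


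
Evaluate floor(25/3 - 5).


3


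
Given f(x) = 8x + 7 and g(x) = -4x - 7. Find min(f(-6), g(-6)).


f(-6) = -41
g(-6) = 17
min = -41

-41


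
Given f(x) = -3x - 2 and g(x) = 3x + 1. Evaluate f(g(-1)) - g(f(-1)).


f(g(-1)) = 4
g(f(-1)) = 4
Difference = 0

0


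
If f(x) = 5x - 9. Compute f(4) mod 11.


f(4) = 11
11 mod 11 = 0

0


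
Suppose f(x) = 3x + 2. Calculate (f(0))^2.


4


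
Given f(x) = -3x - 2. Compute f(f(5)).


49


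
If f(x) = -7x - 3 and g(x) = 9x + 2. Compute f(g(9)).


g(9) = 83
f(83) = -584

-584


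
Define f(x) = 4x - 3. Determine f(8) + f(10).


66


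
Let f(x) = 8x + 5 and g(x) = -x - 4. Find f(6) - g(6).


63


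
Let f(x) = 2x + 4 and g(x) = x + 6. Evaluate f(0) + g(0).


f(0) = 4
g(0) = 6
Sum = 10

10


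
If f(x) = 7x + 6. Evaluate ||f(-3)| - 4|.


f(-3) = -15
|-15| = 15
|15 - 4| = 11

11


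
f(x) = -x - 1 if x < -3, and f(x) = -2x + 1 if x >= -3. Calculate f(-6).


-6 satisfies x < -3
f(-6) = 5

5


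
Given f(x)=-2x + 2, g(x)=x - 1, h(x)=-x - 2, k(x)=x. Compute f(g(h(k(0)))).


k(0) = 0
h(0) = -2
g(-2) = -3
f(-3) = 8

8


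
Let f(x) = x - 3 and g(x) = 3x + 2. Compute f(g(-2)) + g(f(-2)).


-20


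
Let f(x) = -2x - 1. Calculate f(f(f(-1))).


f(-1) = 1
f(1) = -3
f(-3) = 5

5


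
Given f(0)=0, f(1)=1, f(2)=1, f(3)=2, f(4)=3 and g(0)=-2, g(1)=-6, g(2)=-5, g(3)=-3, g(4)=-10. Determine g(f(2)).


f(2) = 1
g(1) = -6

-6


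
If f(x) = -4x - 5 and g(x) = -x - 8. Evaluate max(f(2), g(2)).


f(2) = -13
g(2) = -10
max = -10

-10


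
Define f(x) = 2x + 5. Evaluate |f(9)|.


f(9) = 23
|23| = 23

23


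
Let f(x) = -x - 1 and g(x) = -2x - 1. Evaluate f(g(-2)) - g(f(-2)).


f(g(-2)) = -4
g(f(-2)) = -3
Difference = -1

-1


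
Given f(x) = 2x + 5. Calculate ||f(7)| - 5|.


f(7) = 19
|19| = 19
|19 - 5| = 14

14


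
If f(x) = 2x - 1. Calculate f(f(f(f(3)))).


f(3) = 5
f(5) = 9
f(9) = 17
f(17) = 33

33


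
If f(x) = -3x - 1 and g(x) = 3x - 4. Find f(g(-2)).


g(-2) = -10
f(-10) = 29

29


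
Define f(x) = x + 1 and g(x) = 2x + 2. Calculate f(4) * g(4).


50


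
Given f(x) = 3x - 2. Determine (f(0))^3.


f(0) = -2
(-2)^3 = -8

-8


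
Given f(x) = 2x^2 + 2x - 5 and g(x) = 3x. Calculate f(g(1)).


g(1) = 3
f(3) = 2*(3)^2 + 2*(3) - 5 = 19

19


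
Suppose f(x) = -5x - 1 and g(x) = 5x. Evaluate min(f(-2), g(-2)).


-10


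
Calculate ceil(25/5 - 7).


25/5 = 5
5 - 7 = -2
ceil(-2) = -2

-2


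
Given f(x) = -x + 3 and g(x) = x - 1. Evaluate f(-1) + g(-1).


f(-1) = 4
g(-1) = -2
Sum = 2

2


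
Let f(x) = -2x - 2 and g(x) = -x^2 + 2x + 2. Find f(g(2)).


g(2) = 2
f(2) = -6

-6


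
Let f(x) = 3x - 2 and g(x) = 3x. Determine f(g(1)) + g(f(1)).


f(g(1)) = 7
g(f(1)) = 3
Sum = 10

10


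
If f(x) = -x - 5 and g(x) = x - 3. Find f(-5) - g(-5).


f(-5) = 0
g(-5) = -8
Difference = 8

8


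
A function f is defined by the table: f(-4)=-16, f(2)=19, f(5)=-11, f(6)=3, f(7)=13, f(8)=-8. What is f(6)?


3


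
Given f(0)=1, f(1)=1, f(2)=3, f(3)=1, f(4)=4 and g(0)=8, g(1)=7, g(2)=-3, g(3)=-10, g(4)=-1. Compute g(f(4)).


f(4) = 4
g(4) = -1

-1


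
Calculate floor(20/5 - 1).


20/5 = 4
4 - 1 = 3
floor(3) = 3

3


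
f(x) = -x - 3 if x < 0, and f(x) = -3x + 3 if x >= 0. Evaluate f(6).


6 satisfies x >= 0
f(6) = -15

-15


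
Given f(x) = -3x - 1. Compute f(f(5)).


f(5) = -16
f(-16) = 47

47


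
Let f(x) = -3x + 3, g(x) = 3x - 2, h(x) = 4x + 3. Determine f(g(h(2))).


h(2) = 11
g(11) = 31
f(31) = -90

-90


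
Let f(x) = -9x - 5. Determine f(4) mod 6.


f(4) = -41
-41 mod 6 = 1

1


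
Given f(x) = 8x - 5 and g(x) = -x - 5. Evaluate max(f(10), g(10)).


f(10) = 75
g(10) = -15
max = 75

75


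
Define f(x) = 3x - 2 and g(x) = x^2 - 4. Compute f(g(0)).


g(0) = -4
f(-4) = -14

-14


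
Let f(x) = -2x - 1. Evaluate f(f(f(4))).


f(4) = -9
f(-9) = 17
f(17) = -35

-35


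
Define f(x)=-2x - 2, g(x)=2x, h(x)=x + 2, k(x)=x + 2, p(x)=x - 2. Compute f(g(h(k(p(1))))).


p(1) = -1
k(-1) = 1
h(1) = 3
g(3) = 6
f(6) = -14

-14


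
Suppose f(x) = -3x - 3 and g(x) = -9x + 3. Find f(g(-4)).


g(-4) = 39
f(39) = -120

-120


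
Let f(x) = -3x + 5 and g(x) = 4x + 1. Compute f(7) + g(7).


f(7) = -16
g(7) = 29
Sum = 13

13


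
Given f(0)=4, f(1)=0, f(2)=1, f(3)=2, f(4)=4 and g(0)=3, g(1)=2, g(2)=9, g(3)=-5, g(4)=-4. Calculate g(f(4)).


f(4) = 4
g(4) = -4

-4


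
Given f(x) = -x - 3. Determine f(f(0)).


0


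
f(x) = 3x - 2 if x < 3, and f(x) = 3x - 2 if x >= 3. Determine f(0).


0 satisfies x < 3
f(0) = -2

-2


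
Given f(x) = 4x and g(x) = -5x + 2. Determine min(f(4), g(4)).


f(4) = 16
g(4) = -18
min = -18

-18


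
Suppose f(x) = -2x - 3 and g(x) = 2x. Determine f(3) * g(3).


f(3) = -9
g(3) = 6
Product = -54

-54


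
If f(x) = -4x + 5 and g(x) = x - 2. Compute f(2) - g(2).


f(2) = -3
g(2) = 0
Difference = -3

-3


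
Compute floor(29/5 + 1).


29/5 = 5.8
5.8 + 1 = 6.8
floor(6.8) = 6

6


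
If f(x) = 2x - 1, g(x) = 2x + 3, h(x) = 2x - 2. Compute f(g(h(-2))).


h(-2) = -6
g(-6) = -9
f(-9) = -19

-19


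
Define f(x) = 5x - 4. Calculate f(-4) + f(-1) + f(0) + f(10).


f(-4) = -24
f(-1) = -9
f(0) = -4
f(10) = 46
Sum = 9

9


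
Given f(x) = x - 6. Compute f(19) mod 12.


f(19) = 13
13 mod 12 = 1

1


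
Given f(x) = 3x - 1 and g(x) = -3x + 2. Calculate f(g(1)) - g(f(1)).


f(g(1)) = -4
g(f(1)) = -4
Difference = 0

0


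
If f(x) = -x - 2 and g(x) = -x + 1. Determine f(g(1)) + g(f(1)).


2


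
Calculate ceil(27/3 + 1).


10


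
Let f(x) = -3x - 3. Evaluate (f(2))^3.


f(2) = -9
(-9)^3 = -729

-729


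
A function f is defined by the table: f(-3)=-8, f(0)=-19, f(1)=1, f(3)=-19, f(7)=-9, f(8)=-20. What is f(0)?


Reading from the table at x = 0

-19


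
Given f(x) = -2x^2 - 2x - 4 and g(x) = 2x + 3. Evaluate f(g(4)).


g(4) = 11
f(11) = (-2)*(11)^2 - 2*(11) - 4 = -268

-268


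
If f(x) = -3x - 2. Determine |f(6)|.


20


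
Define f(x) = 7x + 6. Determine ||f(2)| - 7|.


f(2) = 20
|20| = 20
|20 - 7| = 13

13


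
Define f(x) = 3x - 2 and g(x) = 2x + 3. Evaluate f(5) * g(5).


f(5) = 13
g(5) = 13
Product = 169

169


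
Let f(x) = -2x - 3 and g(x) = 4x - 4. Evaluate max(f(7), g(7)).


f(7) = -17
g(7) = 24
max = 24

24


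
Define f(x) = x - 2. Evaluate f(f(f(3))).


-3


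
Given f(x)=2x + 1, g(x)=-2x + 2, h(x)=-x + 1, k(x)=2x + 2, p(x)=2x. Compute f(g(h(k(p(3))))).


p(3) = 6
k(6) = 14
h(14) = -13
g(-13) = 28
f(28) = 57

57


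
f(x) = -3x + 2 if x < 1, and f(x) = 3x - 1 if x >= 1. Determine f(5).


5 satisfies x >= 1
f(5) = 14

14


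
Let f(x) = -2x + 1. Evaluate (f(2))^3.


f(2) = -3
(-3)^3 = -27

-27


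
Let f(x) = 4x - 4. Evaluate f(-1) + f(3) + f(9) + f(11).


f(-1) = -8
f(3) = 8
f(9) = 32
f(11) = 40
Sum = 72

72


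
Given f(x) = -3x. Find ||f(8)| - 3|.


f(8) = -24
|-24| = 24
|24 - 3| = 21

21


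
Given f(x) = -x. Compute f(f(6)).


f(6) = -6
f(-6) = 6

6


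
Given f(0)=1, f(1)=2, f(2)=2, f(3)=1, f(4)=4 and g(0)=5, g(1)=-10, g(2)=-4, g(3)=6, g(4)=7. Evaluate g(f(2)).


f(2) = 2
g(2) = -4

-4


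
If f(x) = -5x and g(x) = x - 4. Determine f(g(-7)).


g(-7) = -11
f(-11) = 55

55


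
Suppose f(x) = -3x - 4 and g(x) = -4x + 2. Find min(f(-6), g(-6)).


14


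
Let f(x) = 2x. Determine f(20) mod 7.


f(20) = 40
40 mod 7 = 5

5


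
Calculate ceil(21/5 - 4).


21/5 = 4.2
4.2 - 4 = 0.2
ceil(0.2) = 1

1


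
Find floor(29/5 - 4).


1


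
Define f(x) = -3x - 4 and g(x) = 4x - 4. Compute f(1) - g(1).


f(1) = -7
g(1) = 0
Difference = -7

-7


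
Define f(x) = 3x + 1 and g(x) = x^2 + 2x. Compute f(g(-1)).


g(-1) = -1
f(-1) = -2

-2


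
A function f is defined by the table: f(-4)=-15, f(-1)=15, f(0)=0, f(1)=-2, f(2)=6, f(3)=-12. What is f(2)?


Reading from the table at x = 2

6


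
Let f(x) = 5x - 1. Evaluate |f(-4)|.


21


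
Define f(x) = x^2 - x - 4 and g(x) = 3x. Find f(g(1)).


g(1) = 3
f(3) = 1*(3)^2 - 1*(3) - 4 = 2

2


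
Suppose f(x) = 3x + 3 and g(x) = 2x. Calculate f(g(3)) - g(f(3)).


f(g(3)) = 21
g(f(3)) = 24
Difference = -3

-3


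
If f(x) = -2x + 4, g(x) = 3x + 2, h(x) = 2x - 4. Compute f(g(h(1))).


h(1) = -2
g(-2) = -4
f(-4) = 12

12


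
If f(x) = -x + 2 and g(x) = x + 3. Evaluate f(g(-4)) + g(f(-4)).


12


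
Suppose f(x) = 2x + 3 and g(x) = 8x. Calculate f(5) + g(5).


f(5) = 13
g(5) = 40
Sum = 53

53


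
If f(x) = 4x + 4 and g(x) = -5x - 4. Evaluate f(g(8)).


g(8) = -44
f(-44) = -172

-172


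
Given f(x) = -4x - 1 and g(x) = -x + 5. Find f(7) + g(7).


f(7) = -29
g(7) = -2
Sum = -31

-31


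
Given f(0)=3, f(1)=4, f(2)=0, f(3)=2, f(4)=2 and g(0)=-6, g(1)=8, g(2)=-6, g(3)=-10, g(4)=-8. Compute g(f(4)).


f(4) = 2
g(2) = -6

-6


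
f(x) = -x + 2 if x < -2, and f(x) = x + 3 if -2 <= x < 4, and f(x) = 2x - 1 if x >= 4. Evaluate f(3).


3 satisfies -2 <= x < 4
f(3) = 6

6


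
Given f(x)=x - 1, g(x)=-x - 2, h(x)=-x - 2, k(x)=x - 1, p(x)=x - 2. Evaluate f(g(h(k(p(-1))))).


p(-1) = -3
k(-3) = -4
h(-4) = 2
g(2) = -4
f(-4) = -5

-5


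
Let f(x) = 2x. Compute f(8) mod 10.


f(8) = 16
16 mod 10 = 6

6


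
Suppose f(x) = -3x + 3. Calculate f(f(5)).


f(5) = -12
f(-12) = 39

39


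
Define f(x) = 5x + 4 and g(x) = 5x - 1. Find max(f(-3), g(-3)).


f(-3) = -11
g(-3) = -16
max = -11

-11


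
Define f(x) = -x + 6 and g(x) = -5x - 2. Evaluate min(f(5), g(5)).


f(5) = 1
g(5) = -27
min = -27

-27


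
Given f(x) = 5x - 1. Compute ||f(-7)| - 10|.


f(-7) = -36
|-36| = 36
|36 - 10| = 26

26


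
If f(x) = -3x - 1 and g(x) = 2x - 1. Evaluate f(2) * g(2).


-21


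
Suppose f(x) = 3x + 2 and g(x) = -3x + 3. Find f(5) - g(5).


f(5) = 17
g(5) = -12
Difference = 29

29


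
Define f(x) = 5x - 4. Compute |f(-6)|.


f(-6) = -34
|-34| = 34

34


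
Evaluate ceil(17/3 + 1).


17/3 = 5.6667
5.6667 + 1 = 6.6667
ceil(6.6667) = 7

7


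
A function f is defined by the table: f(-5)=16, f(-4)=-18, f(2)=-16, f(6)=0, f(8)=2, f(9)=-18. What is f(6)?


Reading from the table at x = 6

0


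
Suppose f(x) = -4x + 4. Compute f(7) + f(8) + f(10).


f(7) = -24
f(8) = -28
f(10) = -36
Sum = -88

-88


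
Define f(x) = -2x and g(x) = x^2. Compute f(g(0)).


g(0) = 0
f(0) = 0

0


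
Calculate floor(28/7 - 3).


28/7 = 4
4 - 3 = 1
floor(1) = 1

1


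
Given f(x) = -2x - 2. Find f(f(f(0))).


f(0) = -2
f(-2) = 2
f(2) = -6

-6


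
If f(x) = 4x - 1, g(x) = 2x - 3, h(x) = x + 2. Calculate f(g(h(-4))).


h(-4) = -2
g(-2) = -7
f(-7) = -29

-29


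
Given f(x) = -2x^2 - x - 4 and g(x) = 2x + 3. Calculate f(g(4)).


g(4) = 11
f(11) = (-2)*(11)^2 - 1*(11) - 4 = -257

-257


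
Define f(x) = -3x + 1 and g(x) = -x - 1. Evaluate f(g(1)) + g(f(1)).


8


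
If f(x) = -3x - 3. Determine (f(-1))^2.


f(-1) = 0
(0)^2 = 0

0


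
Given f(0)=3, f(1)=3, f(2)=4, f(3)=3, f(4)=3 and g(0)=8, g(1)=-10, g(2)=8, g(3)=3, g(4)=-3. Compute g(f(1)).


f(1) = 3
g(3) = 3

3


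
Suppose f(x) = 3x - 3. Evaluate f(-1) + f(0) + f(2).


-6


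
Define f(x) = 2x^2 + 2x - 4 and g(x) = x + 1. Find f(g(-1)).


g(-1) = 0
f(0) = 2*(0)^2 + 2*(0) - 4 = -4

-4


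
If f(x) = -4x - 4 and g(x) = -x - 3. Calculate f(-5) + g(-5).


f(-5) = 16
g(-5) = 2
Sum = 18

18


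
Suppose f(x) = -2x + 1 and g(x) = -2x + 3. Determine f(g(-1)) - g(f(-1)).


f(g(-1)) = -9
g(f(-1)) = -3
Difference = -6

-6


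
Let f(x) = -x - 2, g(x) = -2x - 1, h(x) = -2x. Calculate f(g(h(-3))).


h(-3) = 6
g(6) = -13
f(-13) = 11

11


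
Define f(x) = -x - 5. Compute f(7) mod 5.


f(7) = -12
-12 mod 5 = 3

3


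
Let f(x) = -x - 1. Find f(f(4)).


f(4) = -5
f(-5) = 4

4


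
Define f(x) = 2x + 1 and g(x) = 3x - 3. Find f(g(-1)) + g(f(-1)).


f(g(-1)) = -11
g(f(-1)) = -6
Sum = -17

-17


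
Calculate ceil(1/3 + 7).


1/3 = 0.3333
0.3333 + 7 = 7.3333
ceil(7.3333) = 8

8


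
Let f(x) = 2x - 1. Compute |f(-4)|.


f(-4) = -9
|-9| = 9

9


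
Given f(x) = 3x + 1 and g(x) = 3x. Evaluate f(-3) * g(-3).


f(-3) = -8
g(-3) = -9
Product = 72

72


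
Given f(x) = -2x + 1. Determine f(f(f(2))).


f(2) = -3
f(-3) = 7
f(7) = -13

-13


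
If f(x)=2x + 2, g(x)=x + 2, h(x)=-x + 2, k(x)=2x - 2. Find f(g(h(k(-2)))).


k(-2) = -6
h(-6) = 8
g(8) = 10
f(10) = 22

22


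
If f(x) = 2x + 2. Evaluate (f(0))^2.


f(0) = 2
(2)^2 = 4

4


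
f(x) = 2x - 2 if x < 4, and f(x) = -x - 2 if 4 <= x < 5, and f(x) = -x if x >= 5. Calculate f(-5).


-12


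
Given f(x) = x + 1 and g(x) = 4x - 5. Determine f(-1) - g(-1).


f(-1) = 0
g(-1) = -9
Difference = 9

9


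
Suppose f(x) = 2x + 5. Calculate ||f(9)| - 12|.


f(9) = 23
|23| = 23
|23 - 12| = 11

11


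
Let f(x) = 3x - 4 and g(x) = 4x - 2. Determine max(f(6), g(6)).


f(6) = 14
g(6) = 22
max = 22

22


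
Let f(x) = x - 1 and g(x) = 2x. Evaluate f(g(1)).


1


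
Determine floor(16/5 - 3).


16/5 = 3.2
3.2 - 3 = 0.2
floor(0.2) = 0

0


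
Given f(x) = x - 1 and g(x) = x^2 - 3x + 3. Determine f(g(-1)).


g(-1) = 7
f(7) = 6

6


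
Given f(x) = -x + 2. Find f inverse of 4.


-2


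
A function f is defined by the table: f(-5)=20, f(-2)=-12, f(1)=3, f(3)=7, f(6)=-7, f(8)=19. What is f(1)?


Reading from the table at x = 1

3


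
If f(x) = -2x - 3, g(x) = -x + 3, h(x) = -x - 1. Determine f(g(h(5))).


h(5) = -6
g(-6) = 9
f(9) = -21

-21


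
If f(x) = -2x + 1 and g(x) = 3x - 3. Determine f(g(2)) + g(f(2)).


f(g(2)) = -5
g(f(2)) = -12
Sum = -17

-17


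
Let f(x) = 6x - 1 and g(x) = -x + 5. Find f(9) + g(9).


49


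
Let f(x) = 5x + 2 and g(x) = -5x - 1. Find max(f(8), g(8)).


42


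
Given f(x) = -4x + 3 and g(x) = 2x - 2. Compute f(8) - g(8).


f(8) = -29
g(8) = 14
Difference = -43

-43


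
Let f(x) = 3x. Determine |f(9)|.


27


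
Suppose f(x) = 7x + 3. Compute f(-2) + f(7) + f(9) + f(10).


f(-2) = -11
f(7) = 52
f(9) = 66
f(10) = 73
Sum = 180

180


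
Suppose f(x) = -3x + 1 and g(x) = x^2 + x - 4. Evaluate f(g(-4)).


g(-4) = 8
f(8) = -23

-23


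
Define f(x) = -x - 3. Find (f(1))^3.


f(1) = -4
(-4)^3 = -64

-64


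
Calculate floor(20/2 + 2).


12


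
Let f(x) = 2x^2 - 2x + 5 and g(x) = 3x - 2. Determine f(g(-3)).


g(-3) = -11
f(-11) = 2*(-11)^2 - 2*(-11) + 5 = 269

269


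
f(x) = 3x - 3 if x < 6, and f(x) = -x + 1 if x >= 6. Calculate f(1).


1 satisfies x < 6
f(1) = 0

0


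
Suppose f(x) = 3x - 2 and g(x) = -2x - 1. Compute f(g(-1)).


g(-1) = 1
f(1) = 1

1


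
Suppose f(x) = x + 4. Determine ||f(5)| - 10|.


1


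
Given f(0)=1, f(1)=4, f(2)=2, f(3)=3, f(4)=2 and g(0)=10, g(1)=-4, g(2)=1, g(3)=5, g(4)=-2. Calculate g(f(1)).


f(1) = 4
g(4) = -2

-2


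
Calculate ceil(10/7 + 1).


10/7 = 1.4286
1.4286 + 1 = 2.4286
ceil(2.4286) = 3

3


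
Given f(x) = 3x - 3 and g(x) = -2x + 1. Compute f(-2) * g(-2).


f(-2) = -9
g(-2) = 5
Product = -45

-45


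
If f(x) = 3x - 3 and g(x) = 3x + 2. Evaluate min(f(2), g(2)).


f(2) = 3
g(2) = 8
min = 3

3


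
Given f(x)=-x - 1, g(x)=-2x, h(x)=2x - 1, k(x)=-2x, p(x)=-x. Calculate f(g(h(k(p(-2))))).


p(-2) = 2
k(2) = -4
h(-4) = -9
g(-9) = 18
f(18) = -19

-19


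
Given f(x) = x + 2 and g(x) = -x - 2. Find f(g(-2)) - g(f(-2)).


f(g(-2)) = 2
g(f(-2)) = -2
Difference = 4

4


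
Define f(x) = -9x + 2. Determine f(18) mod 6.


2


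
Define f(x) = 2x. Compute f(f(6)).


f(6) = 12
f(12) = 24

24


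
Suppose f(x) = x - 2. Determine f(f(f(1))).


f(1) = -1
f(-1) = -3
f(-3) = -5

-5


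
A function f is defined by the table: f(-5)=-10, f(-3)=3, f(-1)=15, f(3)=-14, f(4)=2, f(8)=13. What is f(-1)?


Reading from the table at x = -1

15


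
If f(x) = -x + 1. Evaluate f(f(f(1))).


0


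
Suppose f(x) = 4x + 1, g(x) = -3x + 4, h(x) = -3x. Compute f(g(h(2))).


h(2) = -6
g(-6) = 22
f(22) = 89

89


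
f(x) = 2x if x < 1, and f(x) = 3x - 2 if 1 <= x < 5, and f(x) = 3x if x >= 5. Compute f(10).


10 satisfies x >= 5
f(10) = 30

30


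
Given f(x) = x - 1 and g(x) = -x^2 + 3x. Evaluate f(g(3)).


g(3) = 0
f(0) = -1

-1


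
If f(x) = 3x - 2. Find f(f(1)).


f(1) = 1
f(1) = 1

1


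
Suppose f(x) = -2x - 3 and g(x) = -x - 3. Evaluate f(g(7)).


g(7) = -10
f(-10) = 17

17


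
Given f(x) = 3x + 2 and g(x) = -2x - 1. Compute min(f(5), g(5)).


f(5) = 17
g(5) = -11
min = -11

-11


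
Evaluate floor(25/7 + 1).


25/7 = 3.5714
3.5714 + 1 = 4.5714
floor(4.5714) = 4

4


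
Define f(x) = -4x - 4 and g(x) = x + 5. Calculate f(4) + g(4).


-11


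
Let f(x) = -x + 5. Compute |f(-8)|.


f(-8) = 13
|13| = 13

13


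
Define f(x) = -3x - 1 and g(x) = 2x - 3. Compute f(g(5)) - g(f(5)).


f(g(5)) = -22
g(f(5)) = -35
Difference = 13

13


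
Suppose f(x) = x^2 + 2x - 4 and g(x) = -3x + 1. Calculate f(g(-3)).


116


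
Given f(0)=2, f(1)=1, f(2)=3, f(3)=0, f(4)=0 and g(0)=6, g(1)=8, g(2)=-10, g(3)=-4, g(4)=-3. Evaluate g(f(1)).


8


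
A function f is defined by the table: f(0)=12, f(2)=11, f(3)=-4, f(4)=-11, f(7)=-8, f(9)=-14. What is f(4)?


Reading from the table at x = 4

-11


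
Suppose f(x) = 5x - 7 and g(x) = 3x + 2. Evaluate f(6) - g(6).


f(6) = 23
g(6) = 20
Difference = 3

3


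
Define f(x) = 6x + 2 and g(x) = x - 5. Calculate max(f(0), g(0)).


f(0) = 2
g(0) = -5
max = 2

2


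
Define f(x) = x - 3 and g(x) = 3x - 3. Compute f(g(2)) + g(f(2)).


f(g(2)) = 0
g(f(2)) = -6
Sum = -6

-6


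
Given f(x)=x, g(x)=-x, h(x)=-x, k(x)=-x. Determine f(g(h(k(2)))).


k(2) = -2
h(-2) = 2
g(2) = -2
f(-2) = -2

-2


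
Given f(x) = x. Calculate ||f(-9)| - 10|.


f(-9) = -9
|-9| = 9
|9 - 10| = 1

1


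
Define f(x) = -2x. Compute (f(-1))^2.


f(-1) = 2
(2)^2 = 4

4


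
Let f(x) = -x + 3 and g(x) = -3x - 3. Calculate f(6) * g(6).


f(6) = -3
g(6) = -21
Product = 63

63


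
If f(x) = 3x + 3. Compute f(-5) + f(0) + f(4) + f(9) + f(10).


f(-5) = -12
f(0) = 3
f(4) = 15
f(9) = 30
f(10) = 33
Sum = 69

69


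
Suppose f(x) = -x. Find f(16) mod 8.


f(16) = -16
-16 mod 8 = 0

0


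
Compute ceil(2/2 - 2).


2/2 = 1
1 - 2 = -1
ceil(-1) = -1

-1


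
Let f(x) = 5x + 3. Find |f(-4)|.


f(-4) = -17
|-17| = 17

17


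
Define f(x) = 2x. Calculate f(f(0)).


f(0) = 0
f(0) = 0

0


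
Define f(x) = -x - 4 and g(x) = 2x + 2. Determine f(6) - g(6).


f(6) = -10
g(6) = 14
Difference = -24

-24


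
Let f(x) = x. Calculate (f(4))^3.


f(4) = 4
(4)^3 = 64

64


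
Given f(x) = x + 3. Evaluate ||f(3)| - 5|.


f(3) = 6
|6| = 6
|6 - 5| = 1

1


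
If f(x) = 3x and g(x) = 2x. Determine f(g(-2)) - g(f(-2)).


f(g(-2)) = -12
g(f(-2)) = -12
Difference = 0

0


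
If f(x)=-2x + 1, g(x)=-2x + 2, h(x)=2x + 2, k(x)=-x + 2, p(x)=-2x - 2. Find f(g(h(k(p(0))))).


p(0) = -2
k(-2) = 4
h(4) = 10
g(10) = -18
f(-18) = 37

37


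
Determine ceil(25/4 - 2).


25/4 = 6.25
6.25 - 2 = 4.25
ceil(4.25) = 5

5


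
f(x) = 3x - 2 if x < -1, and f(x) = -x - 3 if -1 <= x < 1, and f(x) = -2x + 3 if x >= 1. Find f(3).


3 satisfies x >= 1
f(3) = -3

-3


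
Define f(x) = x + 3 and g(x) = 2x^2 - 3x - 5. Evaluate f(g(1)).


-3


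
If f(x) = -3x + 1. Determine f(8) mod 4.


f(8) = -23
-23 mod 4 = 1

1


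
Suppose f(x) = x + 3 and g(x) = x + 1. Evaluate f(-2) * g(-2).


f(-2) = 1
g(-2) = -1
Product = -1

-1


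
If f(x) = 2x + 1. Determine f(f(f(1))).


15


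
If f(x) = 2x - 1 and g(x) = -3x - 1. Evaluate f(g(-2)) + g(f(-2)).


f(g(-2)) = 9
g(f(-2)) = 14
Sum = 23

23


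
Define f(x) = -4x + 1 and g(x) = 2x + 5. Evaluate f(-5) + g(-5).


f(-5) = 21
g(-5) = -5
Sum = 16

16


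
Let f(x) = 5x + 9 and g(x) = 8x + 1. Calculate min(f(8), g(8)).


f(8) = 49
g(8) = 65
min = 49

49


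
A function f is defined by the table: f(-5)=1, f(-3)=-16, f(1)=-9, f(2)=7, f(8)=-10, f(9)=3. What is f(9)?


Reading from the table at x = 9

3


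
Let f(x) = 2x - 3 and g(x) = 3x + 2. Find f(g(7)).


g(7) = 23
f(23) = 43

43


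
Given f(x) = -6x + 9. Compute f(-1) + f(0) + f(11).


f(-1) = 15
f(0) = 9
f(11) = -57
Sum = -33

-33


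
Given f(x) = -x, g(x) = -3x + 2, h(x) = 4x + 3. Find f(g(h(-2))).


h(-2) = -5
g(-5) = 17
f(17) = -17

-17


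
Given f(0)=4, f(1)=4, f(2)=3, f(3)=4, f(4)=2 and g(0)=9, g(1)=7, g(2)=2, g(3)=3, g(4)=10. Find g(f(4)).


f(4) = 2
g(2) = 2

2


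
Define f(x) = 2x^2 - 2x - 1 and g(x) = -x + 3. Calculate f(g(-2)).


g(-2) = 5
f(5) = 2*(5)^2 - 2*(5) - 1 = 39

39


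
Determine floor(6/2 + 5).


6/2 = 3
3 + 5 = 8
floor(8) = 8

8


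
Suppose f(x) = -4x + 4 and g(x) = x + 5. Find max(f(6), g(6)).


f(6) = -20
g(6) = 11
max = 11

11


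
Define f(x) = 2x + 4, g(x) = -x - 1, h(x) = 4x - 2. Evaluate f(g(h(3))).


h(3) = 10
g(10) = -11
f(-11) = -18

-18


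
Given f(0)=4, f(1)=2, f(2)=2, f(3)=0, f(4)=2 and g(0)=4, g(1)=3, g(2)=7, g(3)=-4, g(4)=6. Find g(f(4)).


7


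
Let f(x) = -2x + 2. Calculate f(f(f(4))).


f(4) = -6
f(-6) = 14
f(14) = -26

-26


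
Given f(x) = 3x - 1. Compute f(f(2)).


f(2) = 5
f(5) = 14

14


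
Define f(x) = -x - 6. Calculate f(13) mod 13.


f(13) = -19
-19 mod 13 = 7

7


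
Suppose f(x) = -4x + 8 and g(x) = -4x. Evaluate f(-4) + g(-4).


f(-4) = 24
g(-4) = 16
Sum = 40

40


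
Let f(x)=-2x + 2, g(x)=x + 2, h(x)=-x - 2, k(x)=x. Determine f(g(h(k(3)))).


k(3) = 3
h(3) = -5
g(-5) = -3
f(-3) = 8

8


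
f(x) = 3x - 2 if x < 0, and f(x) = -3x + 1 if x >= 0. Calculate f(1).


1 satisfies x >= 0
f(1) = -2

-2


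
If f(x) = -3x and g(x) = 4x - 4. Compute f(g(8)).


g(8) = 28
f(28) = -84

-84


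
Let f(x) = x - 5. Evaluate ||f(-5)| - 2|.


f(-5) = -10
|-10| = 10
|10 - 2| = 8

8


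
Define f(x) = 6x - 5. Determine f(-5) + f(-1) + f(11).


f(-5) = -35
f(-1) = -11
f(11) = 61
Sum = 15

15


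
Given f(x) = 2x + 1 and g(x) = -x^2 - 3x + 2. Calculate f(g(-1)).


g(-1) = 4
f(4) = 9

9


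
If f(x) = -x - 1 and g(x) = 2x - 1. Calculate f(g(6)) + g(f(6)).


f(g(6)) = -12
g(f(6)) = -15
Sum = -27

-27


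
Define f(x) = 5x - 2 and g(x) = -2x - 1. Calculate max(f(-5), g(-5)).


f(-5) = -27
g(-5) = 9
max = 9

9


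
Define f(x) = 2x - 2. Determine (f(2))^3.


f(2) = 2
(2)^3 = 8

8


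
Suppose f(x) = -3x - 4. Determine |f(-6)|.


f(-6) = 14
|14| = 14

14


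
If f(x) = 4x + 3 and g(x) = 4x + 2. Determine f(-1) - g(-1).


1


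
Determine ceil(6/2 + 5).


6/2 = 3
3 + 5 = 8
ceil(8) = 8

8


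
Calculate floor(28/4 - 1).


6


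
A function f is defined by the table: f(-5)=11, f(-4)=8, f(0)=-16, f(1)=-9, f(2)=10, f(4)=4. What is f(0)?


Reading from the table at x = 0

-16


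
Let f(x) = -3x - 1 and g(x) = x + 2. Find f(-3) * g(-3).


-8


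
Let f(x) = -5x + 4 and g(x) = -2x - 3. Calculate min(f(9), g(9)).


f(9) = -41
g(9) = -21
min = -41

-41


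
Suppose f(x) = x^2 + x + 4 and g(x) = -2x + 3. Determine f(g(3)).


g(3) = -3
f(-3) = 1*(-3)^2 + 1*(-3) + 4 = 10

10


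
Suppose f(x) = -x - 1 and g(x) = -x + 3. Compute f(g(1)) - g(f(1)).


f(g(1)) = -3
g(f(1)) = 5
Difference = -8

-8


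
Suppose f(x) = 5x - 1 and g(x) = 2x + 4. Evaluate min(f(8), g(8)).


f(8) = 39
g(8) = 20
min = 20

20


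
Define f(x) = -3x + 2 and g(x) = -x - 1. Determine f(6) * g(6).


f(6) = -16
g(6) = -7
Product = 112

112


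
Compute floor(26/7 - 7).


26/7 = 3.7143
3.7143 - 7 = -3.2857
floor(-3.2857) = -4

-4


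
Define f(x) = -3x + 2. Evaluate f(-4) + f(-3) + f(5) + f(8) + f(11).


f(-4) = 14
f(-3) = 11
f(5) = -13
f(8) = -22
f(11) = -31
Sum = -41

-41


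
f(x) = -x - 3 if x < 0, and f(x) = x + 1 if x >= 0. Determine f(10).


10 satisfies x >= 0
f(10) = 11

11


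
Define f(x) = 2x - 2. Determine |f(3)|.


4


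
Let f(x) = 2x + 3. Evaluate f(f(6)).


f(6) = 15
f(15) = 33

33


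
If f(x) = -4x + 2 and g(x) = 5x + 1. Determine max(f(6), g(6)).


f(6) = -22
g(6) = 31
max = 31

31


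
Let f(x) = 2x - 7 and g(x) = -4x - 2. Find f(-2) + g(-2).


f(-2) = -11
g(-2) = 6
Sum = -5

-5


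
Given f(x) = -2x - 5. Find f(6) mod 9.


f(6) = -17
-17 mod 9 = 1

1


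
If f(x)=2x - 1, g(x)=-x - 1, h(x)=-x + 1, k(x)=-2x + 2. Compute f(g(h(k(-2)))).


k(-2) = 6
h(6) = -5
g(-5) = 4
f(4) = 7

7


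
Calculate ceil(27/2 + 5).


27/2 = 13.5
13.5 + 5 = 18.5
ceil(18.5) = 19

19
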